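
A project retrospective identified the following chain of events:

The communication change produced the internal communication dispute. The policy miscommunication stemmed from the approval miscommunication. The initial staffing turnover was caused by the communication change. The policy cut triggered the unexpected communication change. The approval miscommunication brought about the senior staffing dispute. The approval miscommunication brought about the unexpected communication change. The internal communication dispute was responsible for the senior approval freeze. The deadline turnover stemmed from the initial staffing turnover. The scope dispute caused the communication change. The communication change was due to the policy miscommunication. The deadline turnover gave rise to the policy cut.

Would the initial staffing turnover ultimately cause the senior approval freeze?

No

The initial staffing turnover leads to the deadline turnover, the policy cut, the unexpected communication change; the senior approval freeze is not among them.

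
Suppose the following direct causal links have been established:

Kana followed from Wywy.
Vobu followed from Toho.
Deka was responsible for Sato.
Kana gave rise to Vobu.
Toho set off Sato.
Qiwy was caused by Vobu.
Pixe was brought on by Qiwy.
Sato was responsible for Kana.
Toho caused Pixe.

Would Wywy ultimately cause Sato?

Wywy leads to Kana, Vobu, Qiwy, Pixe; Sato is not among them.

No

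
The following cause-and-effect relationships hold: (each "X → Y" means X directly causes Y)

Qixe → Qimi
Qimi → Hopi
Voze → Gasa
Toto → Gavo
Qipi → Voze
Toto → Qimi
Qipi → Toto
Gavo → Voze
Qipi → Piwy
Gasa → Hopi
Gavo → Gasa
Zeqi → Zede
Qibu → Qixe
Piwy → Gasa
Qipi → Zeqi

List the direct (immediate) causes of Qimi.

Upstream contributors include Qipi, Qibu, but only Qixe, Toto feed directly into Qimi.

Qixe, Toto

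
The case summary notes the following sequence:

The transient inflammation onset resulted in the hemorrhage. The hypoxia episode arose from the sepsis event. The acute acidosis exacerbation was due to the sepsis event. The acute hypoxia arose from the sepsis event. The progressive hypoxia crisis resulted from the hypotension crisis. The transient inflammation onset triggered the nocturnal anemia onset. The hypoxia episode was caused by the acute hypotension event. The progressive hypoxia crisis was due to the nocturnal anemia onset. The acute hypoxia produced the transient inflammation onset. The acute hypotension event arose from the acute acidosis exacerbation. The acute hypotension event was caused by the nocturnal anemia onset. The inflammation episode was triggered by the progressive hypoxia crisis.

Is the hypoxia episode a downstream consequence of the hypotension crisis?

No

The hypotension crisis leads to the progressive hypoxia crisis, the inflammation episode; the hypoxia episode is not among them.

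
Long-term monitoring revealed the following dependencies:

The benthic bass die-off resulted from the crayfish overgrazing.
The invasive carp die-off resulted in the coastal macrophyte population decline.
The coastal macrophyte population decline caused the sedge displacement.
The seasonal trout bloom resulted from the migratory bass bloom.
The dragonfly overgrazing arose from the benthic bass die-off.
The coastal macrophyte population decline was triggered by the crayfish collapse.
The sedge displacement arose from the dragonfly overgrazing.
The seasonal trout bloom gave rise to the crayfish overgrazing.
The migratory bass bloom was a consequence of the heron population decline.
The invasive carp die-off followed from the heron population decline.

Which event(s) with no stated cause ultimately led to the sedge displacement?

Tracing upstream from the sedge displacement: the sedge displacement ← the coastal macrophyte population decline ← the invasive carp die-off ← the heron population decline.
A separate upstream branch: the sedge displacement ← the coastal macrophyte population decline ← the crayfish collapse.
Each of those chain origins has no stated cause.

the crayfish collapse, the heron population decline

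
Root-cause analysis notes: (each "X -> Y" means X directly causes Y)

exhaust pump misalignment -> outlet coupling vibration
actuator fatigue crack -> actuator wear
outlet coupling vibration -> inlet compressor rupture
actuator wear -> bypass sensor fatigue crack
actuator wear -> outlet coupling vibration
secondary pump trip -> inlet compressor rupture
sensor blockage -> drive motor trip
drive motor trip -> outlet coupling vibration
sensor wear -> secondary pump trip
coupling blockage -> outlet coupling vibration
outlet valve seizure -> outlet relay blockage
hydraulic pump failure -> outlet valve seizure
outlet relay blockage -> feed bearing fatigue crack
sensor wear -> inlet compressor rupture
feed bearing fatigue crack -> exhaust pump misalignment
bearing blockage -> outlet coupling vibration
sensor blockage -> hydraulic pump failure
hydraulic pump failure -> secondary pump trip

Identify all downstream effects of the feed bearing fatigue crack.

the exhaust pump misalignment, the inlet compressor rupture, the outlet coupling vibration

Direct effects: the exhaust pump misalignment.
2 steps out: the outlet coupling vibration.
3 steps out: the inlet compressor rupture.
Not reachable from it: the actuator fatigue crack, the sensor blockage, the actuator wear, the hydraulic pump failure, the outlet valve seizure, the sensor wear, the outlet relay blockage, the coupling blockage, the bypass sensor fatigue crack, the bearing blockage, the drive motor trip, the secondary pump trip.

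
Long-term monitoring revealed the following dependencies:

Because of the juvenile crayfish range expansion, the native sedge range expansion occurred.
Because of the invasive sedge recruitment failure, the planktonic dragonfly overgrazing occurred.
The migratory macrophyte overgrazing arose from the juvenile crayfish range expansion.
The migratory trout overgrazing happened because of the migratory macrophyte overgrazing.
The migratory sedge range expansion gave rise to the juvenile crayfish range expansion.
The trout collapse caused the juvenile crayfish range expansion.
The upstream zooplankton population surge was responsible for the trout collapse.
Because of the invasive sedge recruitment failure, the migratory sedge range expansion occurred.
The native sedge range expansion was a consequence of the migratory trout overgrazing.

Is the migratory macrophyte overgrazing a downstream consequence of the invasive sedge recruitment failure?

Yes

There is a causal chain: the invasive sedge recruitment failure → the migratory sedge range expansion → the juvenile crayfish range expansion → the migratory macrophyte overgrazing.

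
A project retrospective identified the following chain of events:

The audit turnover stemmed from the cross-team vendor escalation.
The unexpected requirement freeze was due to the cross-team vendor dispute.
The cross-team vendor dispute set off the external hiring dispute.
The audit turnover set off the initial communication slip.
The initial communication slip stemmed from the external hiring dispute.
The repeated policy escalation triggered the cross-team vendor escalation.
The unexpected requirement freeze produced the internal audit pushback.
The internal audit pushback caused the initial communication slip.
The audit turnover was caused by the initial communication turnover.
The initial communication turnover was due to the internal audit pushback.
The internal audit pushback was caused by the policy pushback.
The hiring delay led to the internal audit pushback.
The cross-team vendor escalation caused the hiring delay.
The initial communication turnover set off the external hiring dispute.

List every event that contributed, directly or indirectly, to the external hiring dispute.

the cross-team vendor dispute, the cross-team vendor escalation, the hiring delay, the initial communication turnover, the internal audit pushback, the policy pushback, the repeated policy escalation, the unexpected requirement freeze

Immediate causes of the external hiring dispute: the cross-team vendor dispute, the initial communication turnover.
Further upstream: the policy pushback, the repeated policy escalation, the cross-team vendor escalation, the unexpected requirement freeze, the hiring delay, the internal audit pushback.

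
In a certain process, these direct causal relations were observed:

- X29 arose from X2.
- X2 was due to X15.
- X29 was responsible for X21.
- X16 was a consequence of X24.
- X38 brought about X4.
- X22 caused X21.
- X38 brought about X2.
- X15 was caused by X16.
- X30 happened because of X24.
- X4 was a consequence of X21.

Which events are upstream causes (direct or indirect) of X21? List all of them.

Immediate causes of X21: X29, X22.
Further upstream: X24, X16, X15, X38, X2.

X15, X16, X2, X22, X24, X29, X38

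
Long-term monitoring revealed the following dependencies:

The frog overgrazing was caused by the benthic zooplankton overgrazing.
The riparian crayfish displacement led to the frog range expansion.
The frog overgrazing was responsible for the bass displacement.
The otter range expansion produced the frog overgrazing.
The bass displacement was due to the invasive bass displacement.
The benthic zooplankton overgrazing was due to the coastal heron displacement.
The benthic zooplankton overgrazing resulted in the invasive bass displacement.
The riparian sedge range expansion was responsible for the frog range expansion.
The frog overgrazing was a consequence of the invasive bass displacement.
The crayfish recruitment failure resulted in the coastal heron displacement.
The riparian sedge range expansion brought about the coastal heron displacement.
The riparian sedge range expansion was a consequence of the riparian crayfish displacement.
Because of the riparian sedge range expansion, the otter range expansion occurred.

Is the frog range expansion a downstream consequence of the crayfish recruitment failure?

The crayfish recruitment failure leads to the coastal heron displacement, the benthic zooplankton overgrazing, the invasive bass displacement, the frog overgrazing, the bass displacement; the frog range expansion is not among them.

No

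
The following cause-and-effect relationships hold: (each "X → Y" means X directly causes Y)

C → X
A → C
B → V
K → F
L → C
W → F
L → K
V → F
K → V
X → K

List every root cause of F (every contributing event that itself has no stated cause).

Tracing upstream from F: F ← K ← X ← C ← A.
A separate upstream branch: F ← V ← B.
A separate upstream branch: F ← K ← L.
A separate upstream branch: F ← W.
Each of those chain origins has no stated cause.

A, B, L, W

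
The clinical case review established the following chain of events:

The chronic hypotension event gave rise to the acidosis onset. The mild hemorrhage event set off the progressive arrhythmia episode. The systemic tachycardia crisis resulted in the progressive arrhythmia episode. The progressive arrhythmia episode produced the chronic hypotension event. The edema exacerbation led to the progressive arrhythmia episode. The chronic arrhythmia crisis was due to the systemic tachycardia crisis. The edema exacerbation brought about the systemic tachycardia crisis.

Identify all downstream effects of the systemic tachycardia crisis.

Direct effects: the progressive arrhythmia episode, the chronic arrhythmia crisis.
2 steps out: the chronic hypotension event.
3 steps out: the acidosis onset.
Not reachable from it: the edema exacerbation, the mild hemorrhage event.

the acidosis onset, the chronic arrhythmia crisis, the chronic hypotension event, the progressive arrhythmia episode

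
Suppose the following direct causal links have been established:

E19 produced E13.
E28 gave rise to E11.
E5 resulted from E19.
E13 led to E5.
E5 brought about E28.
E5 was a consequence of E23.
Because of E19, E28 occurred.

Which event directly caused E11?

Upstream contributors include E19, E13, E5, E23, but only E28 feeds directly into E11.

E28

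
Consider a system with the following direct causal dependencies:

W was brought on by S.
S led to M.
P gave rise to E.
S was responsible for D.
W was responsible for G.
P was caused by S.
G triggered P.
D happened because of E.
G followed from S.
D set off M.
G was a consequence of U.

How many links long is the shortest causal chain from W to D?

Shortest chain: W → G → P → E → D.

4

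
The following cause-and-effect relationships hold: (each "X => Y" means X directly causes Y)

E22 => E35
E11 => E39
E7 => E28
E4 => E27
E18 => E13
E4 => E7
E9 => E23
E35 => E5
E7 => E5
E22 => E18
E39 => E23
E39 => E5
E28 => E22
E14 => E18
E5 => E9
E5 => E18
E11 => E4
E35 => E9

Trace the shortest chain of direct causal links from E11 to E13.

E11 → E39
E39 → E5
E5 → E18
E18 → E13
Length: 4 steps.

E11 → E39 → E5 → E18 → E13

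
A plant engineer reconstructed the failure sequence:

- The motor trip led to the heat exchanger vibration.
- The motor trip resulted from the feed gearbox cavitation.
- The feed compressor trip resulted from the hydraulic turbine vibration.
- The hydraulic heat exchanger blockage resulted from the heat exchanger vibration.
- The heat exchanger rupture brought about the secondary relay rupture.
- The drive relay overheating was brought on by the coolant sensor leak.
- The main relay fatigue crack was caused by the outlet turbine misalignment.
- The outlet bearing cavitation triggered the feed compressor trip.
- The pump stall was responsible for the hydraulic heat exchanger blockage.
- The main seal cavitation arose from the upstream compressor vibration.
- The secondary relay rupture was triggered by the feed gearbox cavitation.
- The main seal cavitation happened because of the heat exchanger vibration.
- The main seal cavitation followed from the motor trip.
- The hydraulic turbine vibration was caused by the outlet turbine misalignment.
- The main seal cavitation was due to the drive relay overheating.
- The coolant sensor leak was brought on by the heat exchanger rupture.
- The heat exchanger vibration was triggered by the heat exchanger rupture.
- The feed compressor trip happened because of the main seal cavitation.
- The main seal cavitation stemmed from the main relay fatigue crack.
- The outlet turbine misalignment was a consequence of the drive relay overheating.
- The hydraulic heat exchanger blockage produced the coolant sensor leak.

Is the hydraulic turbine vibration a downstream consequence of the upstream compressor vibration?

No

The upstream compressor vibration leads to the main seal cavitation, the feed compressor trip; the hydraulic turbine vibration is not among them.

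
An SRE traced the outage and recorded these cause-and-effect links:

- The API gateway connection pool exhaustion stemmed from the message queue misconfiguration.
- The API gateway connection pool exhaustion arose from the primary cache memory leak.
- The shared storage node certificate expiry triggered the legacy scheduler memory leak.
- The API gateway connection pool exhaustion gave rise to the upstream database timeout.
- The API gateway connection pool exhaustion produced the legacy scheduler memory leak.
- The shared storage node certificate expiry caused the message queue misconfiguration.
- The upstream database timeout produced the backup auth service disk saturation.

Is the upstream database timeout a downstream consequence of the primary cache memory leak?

There is a causal chain: the primary cache memory leak → the API gateway connection pool exhaustion → the upstream database timeout.

Yes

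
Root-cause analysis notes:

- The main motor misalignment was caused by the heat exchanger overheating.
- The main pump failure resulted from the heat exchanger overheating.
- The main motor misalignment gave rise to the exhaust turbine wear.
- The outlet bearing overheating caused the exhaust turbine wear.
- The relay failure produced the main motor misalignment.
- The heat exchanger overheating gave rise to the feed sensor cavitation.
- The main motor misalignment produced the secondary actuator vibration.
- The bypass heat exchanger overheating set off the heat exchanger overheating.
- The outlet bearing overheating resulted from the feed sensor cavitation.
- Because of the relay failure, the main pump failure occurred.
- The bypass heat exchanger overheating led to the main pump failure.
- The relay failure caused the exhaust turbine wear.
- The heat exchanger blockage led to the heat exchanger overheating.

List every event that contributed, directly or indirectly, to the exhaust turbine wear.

the bypass heat exchanger overheating, the feed sensor cavitation, the heat exchanger blockage, the heat exchanger overheating, the main motor misalignment, the outlet bearing overheating, the relay failure

Immediate causes of the exhaust turbine wear: the outlet bearing overheating, the relay failure, the main motor misalignment.
Further upstream: the heat exchanger blockage, the bypass heat exchanger overheating, the heat exchanger overheating, the feed sensor cavitation.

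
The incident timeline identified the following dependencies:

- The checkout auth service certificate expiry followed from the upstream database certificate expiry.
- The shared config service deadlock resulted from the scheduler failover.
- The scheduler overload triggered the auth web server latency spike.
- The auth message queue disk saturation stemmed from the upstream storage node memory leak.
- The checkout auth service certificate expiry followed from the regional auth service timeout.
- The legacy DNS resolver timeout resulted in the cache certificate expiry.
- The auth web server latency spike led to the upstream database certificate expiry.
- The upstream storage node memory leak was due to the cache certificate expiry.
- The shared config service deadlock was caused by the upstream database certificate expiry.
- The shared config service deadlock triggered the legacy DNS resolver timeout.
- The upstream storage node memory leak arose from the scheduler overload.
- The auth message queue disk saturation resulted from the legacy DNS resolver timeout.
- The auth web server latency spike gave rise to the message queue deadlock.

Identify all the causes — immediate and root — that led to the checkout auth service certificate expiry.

Immediate causes of the checkout auth service certificate expiry: the regional auth service timeout, the upstream database certificate expiry.
Further upstream: the scheduler overload, the auth web server latency spike.

the auth web server latency spike, the regional auth service timeout, the scheduler overload, the upstream database certificate expiry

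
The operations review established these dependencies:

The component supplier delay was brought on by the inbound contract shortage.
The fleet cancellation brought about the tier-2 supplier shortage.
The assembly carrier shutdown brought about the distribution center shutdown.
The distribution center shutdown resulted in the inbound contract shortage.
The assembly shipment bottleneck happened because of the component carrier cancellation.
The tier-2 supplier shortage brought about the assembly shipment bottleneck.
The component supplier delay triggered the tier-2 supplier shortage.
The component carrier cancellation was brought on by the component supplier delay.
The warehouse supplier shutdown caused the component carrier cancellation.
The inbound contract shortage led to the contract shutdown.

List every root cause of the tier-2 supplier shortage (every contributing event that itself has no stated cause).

the assembly carrier shutdown, the fleet cancellation

Tracing upstream from the tier-2 supplier shortage: the tier-2 supplier shortage ← the component supplier delay ← the inbound contract shortage ← the distribution center shutdown ← the assembly carrier shutdown.
A separate upstream branch: the tier-2 supplier shortage ← the fleet cancellation.
Each of those chain origins has no stated cause.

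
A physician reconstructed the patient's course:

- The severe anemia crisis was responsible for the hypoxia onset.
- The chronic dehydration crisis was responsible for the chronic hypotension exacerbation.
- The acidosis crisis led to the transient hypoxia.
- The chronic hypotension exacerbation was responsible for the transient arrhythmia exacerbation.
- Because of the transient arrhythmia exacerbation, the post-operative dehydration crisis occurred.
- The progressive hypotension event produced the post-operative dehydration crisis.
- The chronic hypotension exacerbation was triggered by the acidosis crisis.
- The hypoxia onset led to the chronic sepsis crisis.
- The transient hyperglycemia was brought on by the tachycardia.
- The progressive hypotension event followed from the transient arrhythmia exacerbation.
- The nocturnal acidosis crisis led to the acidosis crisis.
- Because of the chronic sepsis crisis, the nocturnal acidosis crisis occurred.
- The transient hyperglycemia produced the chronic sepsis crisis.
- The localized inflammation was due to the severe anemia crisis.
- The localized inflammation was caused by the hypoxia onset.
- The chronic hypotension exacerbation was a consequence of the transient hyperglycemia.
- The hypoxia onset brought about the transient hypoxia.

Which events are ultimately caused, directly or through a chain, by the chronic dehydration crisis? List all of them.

Direct effects: the chronic hypotension exacerbation.
2 steps out: the transient arrhythmia exacerbation.
3 steps out: the progressive hypotension event, the post-operative dehydration crisis.
Not reachable from it: the tachycardia, the severe anemia crisis, the hypoxia onset, the transient hyperglycemia, the chronic sepsis crisis, the localized inflammation, the nocturnal acidosis crisis, the acidosis crisis, the transient hypoxia.

the chronic hypotension exacerbation, the post-operative dehydration crisis, the progressive hypotension event, the transient arrhythmia exacerbation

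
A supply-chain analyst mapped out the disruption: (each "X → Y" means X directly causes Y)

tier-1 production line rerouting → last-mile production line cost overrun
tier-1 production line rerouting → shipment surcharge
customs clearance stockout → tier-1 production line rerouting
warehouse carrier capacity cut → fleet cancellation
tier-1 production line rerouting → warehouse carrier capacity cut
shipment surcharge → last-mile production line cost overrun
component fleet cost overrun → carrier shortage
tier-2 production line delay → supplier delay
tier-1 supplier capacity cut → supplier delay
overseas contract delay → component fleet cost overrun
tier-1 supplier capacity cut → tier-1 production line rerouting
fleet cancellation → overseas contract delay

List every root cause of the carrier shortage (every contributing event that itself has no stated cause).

the customs clearance stockout, the tier-1 supplier capacity cut

Tracing upstream from the carrier shortage: the carrier shortage ← the component fleet cost overrun ← the overseas contract delay ← the fleet cancellation ← the warehouse carrier capacity cut ← the tier-1 production line rerouting ← the customs clearance stockout.
A separate upstream branch: the carrier shortage ← the component fleet cost overrun ← the overseas contract delay ← the fleet cancellation ← the warehouse carrier capacity cut ← the tier-1 production line rerouting ← the tier-1 supplier capacity cut.
Each of those chain origins has no stated cause.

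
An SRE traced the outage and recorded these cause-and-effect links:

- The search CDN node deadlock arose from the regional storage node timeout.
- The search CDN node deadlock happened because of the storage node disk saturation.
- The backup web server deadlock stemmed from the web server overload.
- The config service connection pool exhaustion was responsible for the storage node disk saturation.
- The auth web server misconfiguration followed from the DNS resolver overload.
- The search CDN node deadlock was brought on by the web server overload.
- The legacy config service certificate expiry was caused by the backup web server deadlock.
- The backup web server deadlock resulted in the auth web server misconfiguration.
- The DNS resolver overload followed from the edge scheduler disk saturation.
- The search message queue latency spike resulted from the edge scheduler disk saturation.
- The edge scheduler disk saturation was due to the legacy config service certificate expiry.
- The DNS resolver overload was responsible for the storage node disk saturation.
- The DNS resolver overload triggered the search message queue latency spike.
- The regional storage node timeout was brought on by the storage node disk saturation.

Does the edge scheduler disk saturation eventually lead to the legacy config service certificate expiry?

The edge scheduler disk saturation leads to the DNS resolver overload, the search message queue latency spike, the auth web server misconfiguration, the storage node disk saturation, the regional storage node timeout, the search CDN node deadlock; the legacy config service certificate expiry is not among them.

No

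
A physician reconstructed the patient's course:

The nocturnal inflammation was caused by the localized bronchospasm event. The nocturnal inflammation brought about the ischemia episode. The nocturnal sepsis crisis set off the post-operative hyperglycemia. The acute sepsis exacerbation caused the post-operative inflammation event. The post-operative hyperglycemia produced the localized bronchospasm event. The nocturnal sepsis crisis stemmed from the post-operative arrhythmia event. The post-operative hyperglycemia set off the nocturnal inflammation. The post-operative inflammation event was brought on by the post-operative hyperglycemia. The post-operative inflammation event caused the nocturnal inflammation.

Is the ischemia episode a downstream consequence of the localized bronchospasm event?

There is a causal chain: the localized bronchospasm event → the nocturnal inflammation → the ischemia episode.

Yes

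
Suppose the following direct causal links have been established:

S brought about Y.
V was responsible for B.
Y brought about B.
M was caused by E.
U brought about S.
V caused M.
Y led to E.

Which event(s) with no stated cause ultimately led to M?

Tracing upstream from M: M ← V.
A separate upstream branch: M ← E ← Y ← S ← U.
Each of those chain origins has no stated cause.

U, V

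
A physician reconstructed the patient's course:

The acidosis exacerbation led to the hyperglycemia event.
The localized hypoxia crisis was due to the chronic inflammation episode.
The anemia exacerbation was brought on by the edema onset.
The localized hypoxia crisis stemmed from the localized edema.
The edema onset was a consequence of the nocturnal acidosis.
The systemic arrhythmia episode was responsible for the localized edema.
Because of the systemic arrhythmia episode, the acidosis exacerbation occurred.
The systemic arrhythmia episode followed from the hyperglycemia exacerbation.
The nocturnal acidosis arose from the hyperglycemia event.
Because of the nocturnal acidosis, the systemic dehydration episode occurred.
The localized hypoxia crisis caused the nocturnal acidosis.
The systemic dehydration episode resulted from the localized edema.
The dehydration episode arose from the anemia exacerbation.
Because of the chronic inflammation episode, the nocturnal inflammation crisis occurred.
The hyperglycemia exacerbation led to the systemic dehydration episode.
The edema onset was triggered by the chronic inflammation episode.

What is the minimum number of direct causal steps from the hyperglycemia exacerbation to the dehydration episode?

Shortest chain: the hyperglycemia exacerbation → the systemic arrhythmia episode → the acidosis exacerbation → the hyperglycemia event → the nocturnal acidosis → the edema onset → the anemia exacerbation → the dehydration episode.

7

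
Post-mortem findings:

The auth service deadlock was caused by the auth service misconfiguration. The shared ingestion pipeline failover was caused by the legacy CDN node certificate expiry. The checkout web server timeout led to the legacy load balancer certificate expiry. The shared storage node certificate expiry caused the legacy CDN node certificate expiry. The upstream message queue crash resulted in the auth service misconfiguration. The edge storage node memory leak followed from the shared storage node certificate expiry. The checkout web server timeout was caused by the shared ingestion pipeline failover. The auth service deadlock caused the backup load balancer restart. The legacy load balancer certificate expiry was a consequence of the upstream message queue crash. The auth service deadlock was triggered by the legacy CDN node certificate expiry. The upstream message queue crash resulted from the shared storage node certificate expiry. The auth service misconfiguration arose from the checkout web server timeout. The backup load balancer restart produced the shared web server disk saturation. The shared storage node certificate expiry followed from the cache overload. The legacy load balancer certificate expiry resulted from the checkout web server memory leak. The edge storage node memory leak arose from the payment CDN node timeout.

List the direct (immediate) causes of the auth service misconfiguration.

the checkout web server timeout, the upstream message queue crash

Upstream contributors include the cache overload, the shared storage node certificate expiry, the legacy CDN node certificate expiry, the shared ingestion pipeline failover, but only the checkout web server timeout, the upstream message queue crash feed directly into the auth service misconfiguration.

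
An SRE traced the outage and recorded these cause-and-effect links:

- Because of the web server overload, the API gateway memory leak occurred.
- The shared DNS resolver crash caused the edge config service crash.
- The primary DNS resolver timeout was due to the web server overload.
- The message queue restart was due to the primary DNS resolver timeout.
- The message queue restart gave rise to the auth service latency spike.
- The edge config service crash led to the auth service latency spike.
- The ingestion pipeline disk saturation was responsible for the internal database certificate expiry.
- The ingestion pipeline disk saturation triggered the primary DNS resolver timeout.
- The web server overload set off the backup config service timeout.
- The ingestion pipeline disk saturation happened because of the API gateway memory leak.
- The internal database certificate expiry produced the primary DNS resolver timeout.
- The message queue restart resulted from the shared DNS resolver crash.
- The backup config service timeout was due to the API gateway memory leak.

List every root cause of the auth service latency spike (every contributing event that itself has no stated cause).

the shared DNS resolver crash, the web server overload

Tracing upstream from the auth service latency spike: the auth service latency spike ← the message queue restart ← the primary DNS resolver timeout ← the web server overload.
A separate upstream branch: the auth service latency spike ← the message queue restart ← the shared DNS resolver crash.
Each of those chain origins has no stated cause.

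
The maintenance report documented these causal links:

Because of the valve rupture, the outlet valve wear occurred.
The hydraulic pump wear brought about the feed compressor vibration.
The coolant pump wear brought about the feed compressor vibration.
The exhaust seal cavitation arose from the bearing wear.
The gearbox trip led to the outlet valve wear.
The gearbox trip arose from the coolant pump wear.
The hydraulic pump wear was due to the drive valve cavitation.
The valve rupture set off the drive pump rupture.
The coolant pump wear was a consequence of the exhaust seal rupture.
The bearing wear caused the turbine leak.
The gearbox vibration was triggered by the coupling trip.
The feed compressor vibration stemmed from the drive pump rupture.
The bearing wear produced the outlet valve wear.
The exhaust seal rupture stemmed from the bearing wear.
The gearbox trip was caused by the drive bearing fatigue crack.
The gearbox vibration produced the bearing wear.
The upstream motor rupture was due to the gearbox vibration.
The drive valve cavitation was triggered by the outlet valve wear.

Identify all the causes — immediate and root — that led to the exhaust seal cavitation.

Immediate cause of the exhaust seal cavitation: the bearing wear.
Further upstream: the coupling trip, the gearbox vibration.

the bearing wear, the coupling trip, the gearbox vibration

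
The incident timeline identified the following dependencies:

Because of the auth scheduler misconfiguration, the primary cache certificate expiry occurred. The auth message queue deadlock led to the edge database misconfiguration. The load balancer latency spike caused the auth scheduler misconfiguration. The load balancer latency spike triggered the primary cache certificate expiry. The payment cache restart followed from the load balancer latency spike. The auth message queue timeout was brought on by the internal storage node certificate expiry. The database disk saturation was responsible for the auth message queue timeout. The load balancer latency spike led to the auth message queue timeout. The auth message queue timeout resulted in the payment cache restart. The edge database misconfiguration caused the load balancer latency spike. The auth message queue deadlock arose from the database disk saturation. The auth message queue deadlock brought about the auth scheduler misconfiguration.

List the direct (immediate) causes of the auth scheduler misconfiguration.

Upstream contributors include the database disk saturation, the edge database misconfiguration, but only the auth message queue deadlock, the load balancer latency spike feed directly into the auth scheduler misconfiguration.

the auth message queue deadlock, the load balancer latency spike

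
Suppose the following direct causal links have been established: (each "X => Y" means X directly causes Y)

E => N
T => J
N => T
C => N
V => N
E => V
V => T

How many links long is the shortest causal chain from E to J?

Shortest chain: E → V → T → J.

3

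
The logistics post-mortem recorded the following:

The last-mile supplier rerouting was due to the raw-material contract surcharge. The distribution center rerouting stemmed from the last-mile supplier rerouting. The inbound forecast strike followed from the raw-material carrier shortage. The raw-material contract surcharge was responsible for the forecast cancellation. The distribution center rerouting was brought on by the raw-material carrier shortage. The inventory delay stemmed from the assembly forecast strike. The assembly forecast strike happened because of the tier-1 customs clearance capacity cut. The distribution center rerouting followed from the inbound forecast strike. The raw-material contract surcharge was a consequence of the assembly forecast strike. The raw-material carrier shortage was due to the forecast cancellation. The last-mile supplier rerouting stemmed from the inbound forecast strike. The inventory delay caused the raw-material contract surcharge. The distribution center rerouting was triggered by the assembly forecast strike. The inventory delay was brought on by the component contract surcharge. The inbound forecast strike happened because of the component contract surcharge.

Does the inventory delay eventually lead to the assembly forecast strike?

The inventory delay leads to the raw-material contract surcharge, the forecast cancellation, the raw-material carrier shortage, the inbound forecast strike, the last-mile supplier rerouting, the distribution center rerouting; the assembly forecast strike is not among them.

No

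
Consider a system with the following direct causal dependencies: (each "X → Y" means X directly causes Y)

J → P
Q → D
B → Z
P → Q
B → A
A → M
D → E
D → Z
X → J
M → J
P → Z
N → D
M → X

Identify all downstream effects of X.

Direct effects: J.
2 steps out: P.
3 steps out: Q, Z.
4 steps out: D.
5 steps out: E.
Not reachable from it: B, A, M, N.

D, E, J, P, Q, Z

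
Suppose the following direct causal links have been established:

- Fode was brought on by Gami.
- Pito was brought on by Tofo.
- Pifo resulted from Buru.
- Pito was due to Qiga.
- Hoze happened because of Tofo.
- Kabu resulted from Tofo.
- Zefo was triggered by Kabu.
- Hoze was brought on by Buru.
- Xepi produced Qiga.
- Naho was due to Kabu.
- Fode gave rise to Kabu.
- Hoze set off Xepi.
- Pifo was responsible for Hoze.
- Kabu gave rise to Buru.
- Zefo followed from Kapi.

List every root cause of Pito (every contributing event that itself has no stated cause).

Tracing upstream from Pito: Pito ← Qiga ← Xepi ← Hoze ← Buru ← Kabu ← Fode ← Gami.
A separate upstream branch: Pito ← Tofo.
Each of those chain origins has no stated cause.

Gami, Tofo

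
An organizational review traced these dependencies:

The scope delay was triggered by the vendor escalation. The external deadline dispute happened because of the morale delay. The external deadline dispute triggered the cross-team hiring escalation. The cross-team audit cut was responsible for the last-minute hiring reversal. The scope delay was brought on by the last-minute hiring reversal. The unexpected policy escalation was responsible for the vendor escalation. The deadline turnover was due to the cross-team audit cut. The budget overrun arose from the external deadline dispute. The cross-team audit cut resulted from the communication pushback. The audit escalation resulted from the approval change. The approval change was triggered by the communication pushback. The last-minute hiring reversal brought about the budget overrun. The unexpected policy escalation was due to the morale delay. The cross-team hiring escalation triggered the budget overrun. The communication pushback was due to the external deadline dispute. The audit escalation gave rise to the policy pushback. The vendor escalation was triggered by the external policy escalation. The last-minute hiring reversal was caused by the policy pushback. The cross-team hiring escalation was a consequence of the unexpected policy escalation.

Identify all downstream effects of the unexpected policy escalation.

Direct effects: the vendor escalation, the cross-team hiring escalation.
2 steps out: the scope delay, the budget overrun.
Not reachable from it: the morale delay, the external deadline dispute, the communication pushback, the cross-team audit cut, the external policy escalation, the approval change, the audit escalation, the policy pushback, the last-minute hiring reversal, the deadline turnover.

the budget overrun, the cross-team hiring escalation, the scope delay, the vendor escalation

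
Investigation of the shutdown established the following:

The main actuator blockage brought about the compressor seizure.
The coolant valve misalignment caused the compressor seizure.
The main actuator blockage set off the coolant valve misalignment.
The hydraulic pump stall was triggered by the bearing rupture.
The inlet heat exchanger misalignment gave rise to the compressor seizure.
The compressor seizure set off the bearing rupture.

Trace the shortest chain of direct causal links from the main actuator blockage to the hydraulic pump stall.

the main actuator blockage → the compressor seizure → the bearing rupture → the hydraulic pump stall

the main actuator blockage → the compressor seizure
the compressor seizure → the bearing rupture
the bearing rupture → the hydraulic pump stall
Length: 3 steps.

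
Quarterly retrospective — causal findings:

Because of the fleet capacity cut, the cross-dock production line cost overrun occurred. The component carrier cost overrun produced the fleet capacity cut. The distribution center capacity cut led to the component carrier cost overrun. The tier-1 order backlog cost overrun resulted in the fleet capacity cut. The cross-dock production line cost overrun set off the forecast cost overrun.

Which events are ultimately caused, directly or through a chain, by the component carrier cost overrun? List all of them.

the cross-dock production line cost overrun, the fleet capacity cut, the forecast cost overrun

Direct effects: the fleet capacity cut.
2 steps out: the cross-dock production line cost overrun.
3 steps out: the forecast cost overrun.
Not reachable from it: the distribution center capacity cut, the tier-1 order backlog cost overrun.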